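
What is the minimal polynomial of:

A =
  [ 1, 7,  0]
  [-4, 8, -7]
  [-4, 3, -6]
x^3 - 3*x^2 + 3*x - 1

The characteristic polynomial is χ_A(x) = (x - 1)^3, so the eigenvalues are known. The minimal polynomial is
  m_A(x) = Π_λ (x − λ)^{k_λ}
where k_λ is the size of the *largest* Jordan block for λ (equivalently, the smallest k with (A − λI)^k v = 0 for every generalised eigenvector v of λ).

  λ = 1: largest Jordan block has size 3, contributing (x − 1)^3

So m_A(x) = (x - 1)^3 = x^3 - 3*x^2 + 3*x - 1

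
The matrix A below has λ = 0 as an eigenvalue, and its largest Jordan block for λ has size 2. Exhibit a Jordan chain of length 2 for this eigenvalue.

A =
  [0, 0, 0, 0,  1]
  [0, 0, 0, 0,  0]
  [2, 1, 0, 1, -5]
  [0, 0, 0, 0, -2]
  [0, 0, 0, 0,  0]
A Jordan chain for λ = 0 of length 2:
v_1 = (0, 0, 2, 0, 0)ᵀ
v_2 = (1, 0, 0, 0, 0)ᵀ

Let N = A − (0)·I. We want v_2 with N^2 v_2 = 0 but N^1 v_2 ≠ 0; then v_{j-1} := N · v_j for j = 2, …, 2.

Pick v_2 = (1, 0, 0, 0, 0)ᵀ.
Then v_1 = N · v_2 = (0, 0, 2, 0, 0)ᵀ.

Sanity check: (A − (0)·I) v_1 = (0, 0, 0, 0, 0)ᵀ = 0. ✓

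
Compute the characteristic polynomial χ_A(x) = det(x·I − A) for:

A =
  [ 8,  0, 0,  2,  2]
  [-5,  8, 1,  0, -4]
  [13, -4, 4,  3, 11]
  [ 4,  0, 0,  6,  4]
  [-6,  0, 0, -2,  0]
x^5 - 26*x^4 + 264*x^3 - 1296*x^2 + 3024*x - 2592

Expanding det(x·I − A) (e.g. by cofactor expansion or by noting that A is similar to its Jordan form J, which has the same characteristic polynomial as A) gives
  χ_A(x) = x^5 - 26*x^4 + 264*x^3 - 1296*x^2 + 3024*x - 2592
which factors as (x - 6)^4*(x - 2). The eigenvalues (with algebraic multiplicities) are λ = 2 with multiplicity 1, λ = 6 with multiplicity 4.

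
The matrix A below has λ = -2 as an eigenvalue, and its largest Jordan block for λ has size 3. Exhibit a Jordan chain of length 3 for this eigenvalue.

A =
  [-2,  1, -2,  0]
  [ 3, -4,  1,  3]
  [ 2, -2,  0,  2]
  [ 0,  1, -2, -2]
A Jordan chain for λ = -2 of length 3:
v_1 = (-1, -4, -2, -1)ᵀ
v_2 = (0, 3, 2, 0)ᵀ
v_3 = (1, 0, 0, 0)ᵀ

Let N = A − (-2)·I. We want v_3 with N^3 v_3 = 0 but N^2 v_3 ≠ 0; then v_{j-1} := N · v_j for j = 3, …, 2.

Pick v_3 = (1, 0, 0, 0)ᵀ.
Then v_2 = N · v_3 = (0, 3, 2, 0)ᵀ.
Then v_1 = N · v_2 = (-1, -4, -2, -1)ᵀ.

Sanity check: (A − (-2)·I) v_1 = (0, 0, 0, 0)ᵀ = 0. ✓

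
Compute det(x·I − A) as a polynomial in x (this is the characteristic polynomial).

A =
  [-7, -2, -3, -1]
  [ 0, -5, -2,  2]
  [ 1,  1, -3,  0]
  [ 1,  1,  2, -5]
x^4 + 20*x^3 + 150*x^2 + 500*x + 625

Expanding det(x·I − A) (e.g. by cofactor expansion or by noting that A is similar to its Jordan form J, which has the same characteristic polynomial as A) gives
  χ_A(x) = x^4 + 20*x^3 + 150*x^2 + 500*x + 625
which factors as (x + 5)^4. The eigenvalues (with algebraic multiplicities) are λ = -5 with multiplicity 4.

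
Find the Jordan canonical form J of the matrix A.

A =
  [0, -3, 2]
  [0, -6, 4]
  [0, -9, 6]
J_2(0) ⊕ J_1(0)

The characteristic polynomial is
  det(x·I − A) = x^3

Eigenvalues and multiplicities (the geometric multiplicity of λ is n − rank(A − λI), which equals the number of Jordan blocks for λ):
  λ = 0: algebraic multiplicity = 3, geometric multiplicity = 2

Determining the block sizes for each eigenvalue:
  λ = 0: 2 blocks summing to 3 forces exactly one block of size 2 and the rest size 1 → block sizes [2, 1]

Assembling the blocks gives a Jordan form
J =
  [0, 1, 0]
  [0, 0, 0]
  [0, 0, 0]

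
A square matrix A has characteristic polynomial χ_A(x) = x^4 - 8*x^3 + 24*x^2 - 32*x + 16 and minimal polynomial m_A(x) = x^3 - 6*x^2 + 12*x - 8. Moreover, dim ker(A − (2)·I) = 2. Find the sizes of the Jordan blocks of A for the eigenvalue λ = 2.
Block sizes for λ = 2: [3, 1]

Step 1 — from the characteristic polynomial, algebraic multiplicity of λ = 2 is 4. From dim ker(A − (2)·I) = 2, there are exactly 2 Jordan blocks for λ = 2.
Step 2 — from the minimal polynomial, the factor (x − 2)^3 tells us the largest block for λ = 2 has size 3.
Step 3 — with total size 4, 2 blocks, and largest block 3, the block sizes (in nonincreasing order) are [3, 1].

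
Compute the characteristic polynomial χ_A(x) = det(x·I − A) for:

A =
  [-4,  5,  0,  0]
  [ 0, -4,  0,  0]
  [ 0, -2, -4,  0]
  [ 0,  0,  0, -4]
x^4 + 16*x^3 + 96*x^2 + 256*x + 256

Expanding det(x·I − A) (e.g. by cofactor expansion or by noting that A is similar to its Jordan form J, which has the same characteristic polynomial as A) gives
  χ_A(x) = x^4 + 16*x^3 + 96*x^2 + 256*x + 256
which factors as (x + 4)^4. The eigenvalues (with algebraic multiplicities) are λ = -4 with multiplicity 4.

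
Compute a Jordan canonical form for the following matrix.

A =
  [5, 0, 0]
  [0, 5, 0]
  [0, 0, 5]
J_1(5) ⊕ J_1(5) ⊕ J_1(5)

The characteristic polynomial is
  det(x·I − A) = x^3 - 15*x^2 + 75*x - 125 = (x - 5)^3

Eigenvalues and multiplicities (the geometric multiplicity of λ is n − rank(A − λI), which equals the number of Jordan blocks for λ):
  λ = 5: algebraic multiplicity = 3, geometric multiplicity = 3

Determining the block sizes for each eigenvalue:
  λ = 5: gm = am = 3, so every block has size 1 → block sizes [1, 1, 1]

Assembling the blocks gives a Jordan form
J =
  [5, 0, 0]
  [0, 5, 0]
  [0, 0, 5]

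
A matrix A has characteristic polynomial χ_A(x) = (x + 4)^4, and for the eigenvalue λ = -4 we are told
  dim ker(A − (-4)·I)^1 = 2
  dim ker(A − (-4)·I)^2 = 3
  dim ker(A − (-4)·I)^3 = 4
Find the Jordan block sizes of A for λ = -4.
Block sizes for λ = -4: [3, 1]

From the dimensions of kernels of powers, the number of Jordan blocks of size at least j is d_j − d_{j−1} where d_j = dim ker(N^j) (with d_0 = 0). Computing the differences gives [2, 1, 1].
The number of blocks of size exactly k is (#blocks of size ≥ k) − (#blocks of size ≥ k + 1), so the partition is: 1 block(s) of size 1, 1 block(s) of size 3.
In nonincreasing order the block sizes are [3, 1].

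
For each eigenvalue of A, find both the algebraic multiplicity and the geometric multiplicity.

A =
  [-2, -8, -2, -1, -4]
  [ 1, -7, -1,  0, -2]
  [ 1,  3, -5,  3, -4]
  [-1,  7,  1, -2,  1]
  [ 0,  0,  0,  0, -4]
λ = -4: alg = 5, geom = 2

Step 1 — factor the characteristic polynomial to read off the algebraic multiplicities:
  χ_A(x) = (x + 4)^5

Step 2 — compute geometric multiplicities via the rank-nullity identity g(λ) = n − rank(A − λI):
  rank(A − (-4)·I) = 3, so dim ker(A − (-4)·I) = n − 3 = 2

Summary:
  λ = -4: algebraic multiplicity = 5, geometric multiplicity = 2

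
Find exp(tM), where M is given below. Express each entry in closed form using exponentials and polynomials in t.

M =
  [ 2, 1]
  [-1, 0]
e^{tM} =
  [t*exp(t) + exp(t), t*exp(t)]
  [-t*exp(t), -t*exp(t) + exp(t)]

Strategy: write M = P · J · P⁻¹ where J is a Jordan canonical form, so e^{tM} = P · e^{tJ} · P⁻¹, and e^{tJ} can be computed block-by-block.

M has Jordan form
J =
  [1, 1]
  [0, 1]
(up to reordering of blocks).

Per-block formulas:
  For a 2×2 Jordan block J_2(1): exp(t · J_2(1)) = e^(1t)·(I + t·N), where N is the 2×2 nilpotent shift.

After assembling e^{tJ} and conjugating by P, we get:

e^{tM} =
  [t*exp(t) + exp(t), t*exp(t)]
  [-t*exp(t), -t*exp(t) + exp(t)]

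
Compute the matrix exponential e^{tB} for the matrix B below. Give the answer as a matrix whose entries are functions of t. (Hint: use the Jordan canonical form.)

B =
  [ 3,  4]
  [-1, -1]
e^{tB} =
  [2*t*exp(t) + exp(t), 4*t*exp(t)]
  [-t*exp(t), -2*t*exp(t) + exp(t)]

Strategy: write B = P · J · P⁻¹ where J is a Jordan canonical form, so e^{tB} = P · e^{tJ} · P⁻¹, and e^{tJ} can be computed block-by-block.

B has Jordan form
J =
  [1, 1]
  [0, 1]
(up to reordering of blocks).

Per-block formulas:
  For a 2×2 Jordan block J_2(1): exp(t · J_2(1)) = e^(1t)·(I + t·N), where N is the 2×2 nilpotent shift.

After assembling e^{tJ} and conjugating by P, we get:

e^{tB} =
  [2*t*exp(t) + exp(t), 4*t*exp(t)]
  [-t*exp(t), -2*t*exp(t) + exp(t)]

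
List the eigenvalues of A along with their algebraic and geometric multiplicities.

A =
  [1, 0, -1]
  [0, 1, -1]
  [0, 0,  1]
λ = 1: alg = 3, geom = 2

Step 1 — factor the characteristic polynomial to read off the algebraic multiplicities:
  χ_A(x) = (x - 1)^3

Step 2 — compute geometric multiplicities via the rank-nullity identity g(λ) = n − rank(A − λI):
  rank(A − (1)·I) = 1, so dim ker(A − (1)·I) = n − 1 = 2

Summary:
  λ = 1: algebraic multiplicity = 3, geometric multiplicity = 2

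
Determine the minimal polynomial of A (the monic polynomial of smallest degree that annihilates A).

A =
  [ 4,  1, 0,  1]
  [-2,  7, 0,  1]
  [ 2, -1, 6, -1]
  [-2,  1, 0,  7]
x^2 - 12*x + 36

The characteristic polynomial is χ_A(x) = (x - 6)^4, so the eigenvalues are known. The minimal polynomial is
  m_A(x) = Π_λ (x − λ)^{k_λ}
where k_λ is the size of the *largest* Jordan block for λ (equivalently, the smallest k with (A − λI)^k v = 0 for every generalised eigenvector v of λ).

  λ = 6: largest Jordan block has size 2, contributing (x − 6)^2

So m_A(x) = (x - 6)^2 = x^2 - 12*x + 36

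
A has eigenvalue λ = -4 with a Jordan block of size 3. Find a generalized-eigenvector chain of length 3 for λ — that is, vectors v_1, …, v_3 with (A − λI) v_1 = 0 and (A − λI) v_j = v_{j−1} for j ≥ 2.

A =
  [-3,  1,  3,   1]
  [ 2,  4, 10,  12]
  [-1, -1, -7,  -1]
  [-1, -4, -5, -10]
A Jordan chain for λ = -4 of length 3:
v_1 = (-1, -4, 1, 2)ᵀ
v_2 = (1, 2, -1, -1)ᵀ
v_3 = (1, 0, 0, 0)ᵀ

Let N = A − (-4)·I. We want v_3 with N^3 v_3 = 0 but N^2 v_3 ≠ 0; then v_{j-1} := N · v_j for j = 3, …, 2.

Pick v_3 = (1, 0, 0, 0)ᵀ.
Then v_2 = N · v_3 = (1, 2, -1, -1)ᵀ.
Then v_1 = N · v_2 = (-1, -4, 1, 2)ᵀ.

Sanity check: (A − (-4)·I) v_1 = (0, 0, 0, 0)ᵀ = 0. ✓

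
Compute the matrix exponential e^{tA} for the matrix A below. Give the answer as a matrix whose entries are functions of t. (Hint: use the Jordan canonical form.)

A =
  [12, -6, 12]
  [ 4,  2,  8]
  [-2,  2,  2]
e^{tA} =
  [4*exp(6*t) - 3*exp(4*t), -3*exp(6*t) + 3*exp(4*t), 6*exp(6*t) - 6*exp(4*t)]
  [2*exp(6*t) - 2*exp(4*t), -exp(6*t) + 2*exp(4*t), 4*exp(6*t) - 4*exp(4*t)]
  [-exp(6*t) + exp(4*t), exp(6*t) - exp(4*t), -exp(6*t) + 2*exp(4*t)]

Strategy: write A = P · J · P⁻¹ where J is a Jordan canonical form, so e^{tA} = P · e^{tJ} · P⁻¹, and e^{tJ} can be computed block-by-block.

A has Jordan form
J =
  [4, 0, 0]
  [0, 6, 0]
  [0, 0, 6]
(up to reordering of blocks).

Per-block formulas:
  For a 1×1 block at λ = 6: exp(t · [6]) = [e^(6t)].
  For a 1×1 block at λ = 4: exp(t · [4]) = [e^(4t)].

After assembling e^{tJ} and conjugating by P, we get:

e^{tA} =
  [4*exp(6*t) - 3*exp(4*t), -3*exp(6*t) + 3*exp(4*t), 6*exp(6*t) - 6*exp(4*t)]
  [2*exp(6*t) - 2*exp(4*t), -exp(6*t) + 2*exp(4*t), 4*exp(6*t) - 4*exp(4*t)]
  [-exp(6*t) + exp(4*t), exp(6*t) - exp(4*t), -exp(6*t) + 2*exp(4*t)]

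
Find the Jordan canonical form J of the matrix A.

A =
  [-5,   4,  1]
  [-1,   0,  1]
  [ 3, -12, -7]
J_2(-4) ⊕ J_1(-4)

The characteristic polynomial is
  det(x·I − A) = x^3 + 12*x^2 + 48*x + 64 = (x + 4)^3

Eigenvalues and multiplicities (the geometric multiplicity of λ is n − rank(A − λI), which equals the number of Jordan blocks for λ):
  λ = -4: algebraic multiplicity = 3, geometric multiplicity = 2

Determining the block sizes for each eigenvalue:
  λ = -4: 2 blocks summing to 3 forces exactly one block of size 2 and the rest size 1 → block sizes [2, 1]

Assembling the blocks gives a Jordan form
J =
  [-4,  1,  0]
  [ 0, -4,  0]
  [ 0,  0, -4]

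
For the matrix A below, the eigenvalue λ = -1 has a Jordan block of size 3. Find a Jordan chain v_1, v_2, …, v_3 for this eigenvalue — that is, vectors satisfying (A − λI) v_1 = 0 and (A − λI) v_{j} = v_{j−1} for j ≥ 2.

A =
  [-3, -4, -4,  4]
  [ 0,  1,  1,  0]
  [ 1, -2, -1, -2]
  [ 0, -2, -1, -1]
A Jordan chain for λ = -1 of length 3:
v_1 = (0, 1, -2, -1)ᵀ
v_2 = (-2, 0, 1, 0)ᵀ
v_3 = (1, 0, 0, 0)ᵀ

Let N = A − (-1)·I. We want v_3 with N^3 v_3 = 0 but N^2 v_3 ≠ 0; then v_{j-1} := N · v_j for j = 3, …, 2.

Pick v_3 = (1, 0, 0, 0)ᵀ.
Then v_2 = N · v_3 = (-2, 0, 1, 0)ᵀ.
Then v_1 = N · v_2 = (0, 1, -2, -1)ᵀ.

Sanity check: (A − (-1)·I) v_1 = (0, 0, 0, 0)ᵀ = 0. ✓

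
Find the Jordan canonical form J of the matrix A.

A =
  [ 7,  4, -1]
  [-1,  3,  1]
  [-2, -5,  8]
J_3(6)

The characteristic polynomial is
  det(x·I − A) = x^3 - 18*x^2 + 108*x - 216 = (x - 6)^3

Eigenvalues and multiplicities (the geometric multiplicity of λ is n − rank(A − λI), which equals the number of Jordan blocks for λ):
  λ = 6: algebraic multiplicity = 3, geometric multiplicity = 1

Determining the block sizes for each eigenvalue:
  λ = 6: one block (gm = 1), so the single block has size am = 3 → block sizes [3]

Assembling the blocks gives a Jordan form
J =
  [6, 1, 0]
  [0, 6, 1]
  [0, 0, 6]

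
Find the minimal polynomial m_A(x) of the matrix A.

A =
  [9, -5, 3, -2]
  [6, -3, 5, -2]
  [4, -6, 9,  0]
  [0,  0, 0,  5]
x^3 - 15*x^2 + 75*x - 125

The characteristic polynomial is χ_A(x) = (x - 5)^4, so the eigenvalues are known. The minimal polynomial is
  m_A(x) = Π_λ (x − λ)^{k_λ}
where k_λ is the size of the *largest* Jordan block for λ (equivalently, the smallest k with (A − λI)^k v = 0 for every generalised eigenvector v of λ).

  λ = 5: largest Jordan block has size 3, contributing (x − 5)^3

So m_A(x) = (x - 5)^3 = x^3 - 15*x^2 + 75*x - 125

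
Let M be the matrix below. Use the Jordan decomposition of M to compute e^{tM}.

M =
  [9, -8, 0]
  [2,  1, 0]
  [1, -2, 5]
e^{tM} =
  [4*t*exp(5*t) + exp(5*t), -8*t*exp(5*t), 0]
  [2*t*exp(5*t), -4*t*exp(5*t) + exp(5*t), 0]
  [t*exp(5*t), -2*t*exp(5*t), exp(5*t)]

Strategy: write M = P · J · P⁻¹ where J is a Jordan canonical form, so e^{tM} = P · e^{tJ} · P⁻¹, and e^{tJ} can be computed block-by-block.

M has Jordan form
J =
  [5, 1, 0]
  [0, 5, 0]
  [0, 0, 5]
(up to reordering of blocks).

Per-block formulas:
  For a 1×1 block at λ = 5: exp(t · [5]) = [e^(5t)].
  For a 2×2 Jordan block J_2(5): exp(t · J_2(5)) = e^(5t)·(I + t·N), where N is the 2×2 nilpotent shift.

After assembling e^{tJ} and conjugating by P, we get:

e^{tM} =
  [4*t*exp(5*t) + exp(5*t), -8*t*exp(5*t), 0]
  [2*t*exp(5*t), -4*t*exp(5*t) + exp(5*t), 0]
  [t*exp(5*t), -2*t*exp(5*t), exp(5*t)]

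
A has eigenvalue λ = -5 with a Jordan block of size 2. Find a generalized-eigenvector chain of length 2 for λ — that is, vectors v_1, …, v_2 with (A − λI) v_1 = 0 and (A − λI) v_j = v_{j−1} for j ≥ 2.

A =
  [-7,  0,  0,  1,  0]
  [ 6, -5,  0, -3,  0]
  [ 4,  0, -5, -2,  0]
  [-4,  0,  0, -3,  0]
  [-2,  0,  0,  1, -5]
A Jordan chain for λ = -5 of length 2:
v_1 = (-2, 6, 4, -4, -2)ᵀ
v_2 = (1, 0, 0, 0, 0)ᵀ

Let N = A − (-5)·I. We want v_2 with N^2 v_2 = 0 but N^1 v_2 ≠ 0; then v_{j-1} := N · v_j for j = 2, …, 2.

Pick v_2 = (1, 0, 0, 0, 0)ᵀ.
Then v_1 = N · v_2 = (-2, 6, 4, -4, -2)ᵀ.

Sanity check: (A − (-5)·I) v_1 = (0, 0, 0, 0, 0)ᵀ = 0. ✓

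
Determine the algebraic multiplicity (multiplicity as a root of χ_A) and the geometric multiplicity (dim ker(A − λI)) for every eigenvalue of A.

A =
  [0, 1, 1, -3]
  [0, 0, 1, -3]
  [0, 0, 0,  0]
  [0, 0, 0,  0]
λ = 0: alg = 4, geom = 2

Step 1 — factor the characteristic polynomial to read off the algebraic multiplicities:
  χ_A(x) = x^4

Step 2 — compute geometric multiplicities via the rank-nullity identity g(λ) = n − rank(A − λI):
  rank(A − (0)·I) = 2, so dim ker(A − (0)·I) = n − 2 = 2

Summary:
  λ = 0: algebraic multiplicity = 4, geometric multiplicity = 2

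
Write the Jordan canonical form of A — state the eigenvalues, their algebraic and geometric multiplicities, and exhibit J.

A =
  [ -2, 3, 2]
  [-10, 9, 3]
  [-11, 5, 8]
J_3(5)

The characteristic polynomial is
  det(x·I − A) = x^3 - 15*x^2 + 75*x - 125 = (x - 5)^3

Eigenvalues and multiplicities (the geometric multiplicity of λ is n − rank(A − λI), which equals the number of Jordan blocks for λ):
  λ = 5: algebraic multiplicity = 3, geometric multiplicity = 1

Determining the block sizes for each eigenvalue:
  λ = 5: one block (gm = 1), so the single block has size am = 3 → block sizes [3]

Assembling the blocks gives a Jordan form
J =
  [5, 1, 0]
  [0, 5, 1]
  [0, 0, 5]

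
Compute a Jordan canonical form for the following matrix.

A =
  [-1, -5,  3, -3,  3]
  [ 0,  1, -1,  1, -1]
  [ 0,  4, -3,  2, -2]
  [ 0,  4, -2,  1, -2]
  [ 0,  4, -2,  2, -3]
J_3(-1) ⊕ J_1(-1) ⊕ J_1(-1)

The characteristic polynomial is
  det(x·I − A) = x^5 + 5*x^4 + 10*x^3 + 10*x^2 + 5*x + 1 = (x + 1)^5

Eigenvalues and multiplicities (the geometric multiplicity of λ is n − rank(A − λI), which equals the number of Jordan blocks for λ):
  λ = -1: algebraic multiplicity = 5, geometric multiplicity = 3

Determining the block sizes for each eigenvalue:
  λ = -1: with am = 5 and gm = 3, the partition is not yet determined (e.g. several partitions of 5 into 3 parts exist). Let N = A − (-1)·I. Computing rank(N^1) = 2, rank(N^2) = 1, rank(N^3) = 0; the number of blocks of size ≥ j is rank(N^{j−1}) − rank(N^j), giving [3, 1, 1]. So we have 1 block(s) of size 3, 2 block(s) of size 1 → block sizes [3, 1, 1]

Assembling the blocks gives a Jordan form
J =
  [-1,  1,  0,  0,  0]
  [ 0, -1,  1,  0,  0]
  [ 0,  0, -1,  0,  0]
  [ 0,  0,  0, -1,  0]
  [ 0,  0,  0,  0, -1]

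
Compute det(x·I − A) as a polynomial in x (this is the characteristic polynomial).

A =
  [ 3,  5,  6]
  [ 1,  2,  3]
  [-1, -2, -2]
x^3 - 3*x^2 + 3*x - 1

Expanding det(x·I − A) (e.g. by cofactor expansion or by noting that A is similar to its Jordan form J, which has the same characteristic polynomial as A) gives
  χ_A(x) = x^3 - 3*x^2 + 3*x - 1
which factors as (x - 1)^3. The eigenvalues (with algebraic multiplicities) are λ = 1 with multiplicity 3.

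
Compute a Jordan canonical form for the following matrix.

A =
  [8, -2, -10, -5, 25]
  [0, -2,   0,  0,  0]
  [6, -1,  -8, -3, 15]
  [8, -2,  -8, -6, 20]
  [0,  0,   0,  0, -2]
J_2(-2) ⊕ J_2(-2) ⊕ J_1(-2)

The characteristic polynomial is
  det(x·I − A) = x^5 + 10*x^4 + 40*x^3 + 80*x^2 + 80*x + 32 = (x + 2)^5

Eigenvalues and multiplicities (the geometric multiplicity of λ is n − rank(A − λI), which equals the number of Jordan blocks for λ):
  λ = -2: algebraic multiplicity = 5, geometric multiplicity = 3

Determining the block sizes for each eigenvalue:
  λ = -2: with am = 5 and gm = 3, the partition is not yet determined (e.g. several partitions of 5 into 3 parts exist). Let N = A − (-2)·I. Computing rank(N^1) = 2, rank(N^2) = 0; the number of blocks of size ≥ j is rank(N^{j−1}) − rank(N^j), giving [3, 2]. So we have 2 block(s) of size 2, 1 block(s) of size 1 → block sizes [2, 2, 1]

Assembling the blocks gives a Jordan form
J =
  [-2,  1,  0,  0,  0]
  [ 0, -2,  0,  0,  0]
  [ 0,  0, -2,  1,  0]
  [ 0,  0,  0, -2,  0]
  [ 0,  0,  0,  0, -2]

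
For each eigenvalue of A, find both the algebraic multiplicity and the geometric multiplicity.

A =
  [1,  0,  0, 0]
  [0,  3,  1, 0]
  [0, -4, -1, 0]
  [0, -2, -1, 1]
λ = 1: alg = 4, geom = 3

Step 1 — factor the characteristic polynomial to read off the algebraic multiplicities:
  χ_A(x) = (x - 1)^4

Step 2 — compute geometric multiplicities via the rank-nullity identity g(λ) = n − rank(A − λI):
  rank(A − (1)·I) = 1, so dim ker(A − (1)·I) = n − 1 = 3

Summary:
  λ = 1: algebraic multiplicity = 4, geometric multiplicity = 3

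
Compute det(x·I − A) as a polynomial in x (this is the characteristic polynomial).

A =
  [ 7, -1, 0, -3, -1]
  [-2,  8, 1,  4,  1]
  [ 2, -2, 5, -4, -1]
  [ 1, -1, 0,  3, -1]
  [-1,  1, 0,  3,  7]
x^5 - 30*x^4 + 360*x^3 - 2160*x^2 + 6480*x - 7776

Expanding det(x·I − A) (e.g. by cofactor expansion or by noting that A is similar to its Jordan form J, which has the same characteristic polynomial as A) gives
  χ_A(x) = x^5 - 30*x^4 + 360*x^3 - 2160*x^2 + 6480*x - 7776
which factors as (x - 6)^5. The eigenvalues (with algebraic multiplicities) are λ = 6 with multiplicity 5.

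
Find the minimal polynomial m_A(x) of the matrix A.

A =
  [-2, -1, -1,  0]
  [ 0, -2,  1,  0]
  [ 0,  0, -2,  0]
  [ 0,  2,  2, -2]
x^3 + 6*x^2 + 12*x + 8

The characteristic polynomial is χ_A(x) = (x + 2)^4, so the eigenvalues are known. The minimal polynomial is
  m_A(x) = Π_λ (x − λ)^{k_λ}
where k_λ is the size of the *largest* Jordan block for λ (equivalently, the smallest k with (A − λI)^k v = 0 for every generalised eigenvector v of λ).

  λ = -2: largest Jordan block has size 3, contributing (x + 2)^3

So m_A(x) = (x + 2)^3 = x^3 + 6*x^2 + 12*x + 8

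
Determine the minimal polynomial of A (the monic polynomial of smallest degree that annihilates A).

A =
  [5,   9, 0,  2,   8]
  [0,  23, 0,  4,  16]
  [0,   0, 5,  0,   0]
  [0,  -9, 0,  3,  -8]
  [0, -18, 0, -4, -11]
x^2 - 10*x + 25

The characteristic polynomial is χ_A(x) = (x - 5)^5, so the eigenvalues are known. The minimal polynomial is
  m_A(x) = Π_λ (x − λ)^{k_λ}
where k_λ is the size of the *largest* Jordan block for λ (equivalently, the smallest k with (A − λI)^k v = 0 for every generalised eigenvector v of λ).

  λ = 5: largest Jordan block has size 2, contributing (x − 5)^2

So m_A(x) = (x - 5)^2 = x^2 - 10*x + 25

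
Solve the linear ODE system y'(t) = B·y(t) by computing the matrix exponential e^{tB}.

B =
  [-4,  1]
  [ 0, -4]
e^{tB} =
  [exp(-4*t), t*exp(-4*t)]
  [0, exp(-4*t)]

Strategy: write B = P · J · P⁻¹ where J is a Jordan canonical form, so e^{tB} = P · e^{tJ} · P⁻¹, and e^{tJ} can be computed block-by-block.

B has Jordan form
J =
  [-4,  1]
  [ 0, -4]
(up to reordering of blocks).

Per-block formulas:
  For a 2×2 Jordan block J_2(-4): exp(t · J_2(-4)) = e^(-4t)·(I + t·N), where N is the 2×2 nilpotent shift.

After assembling e^{tJ} and conjugating by P, we get:

e^{tB} =
  [exp(-4*t), t*exp(-4*t)]
  [0, exp(-4*t)]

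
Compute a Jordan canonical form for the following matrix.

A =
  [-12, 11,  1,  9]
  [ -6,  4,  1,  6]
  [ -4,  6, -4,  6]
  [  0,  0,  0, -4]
J_3(-4) ⊕ J_1(-4)

The characteristic polynomial is
  det(x·I − A) = x^4 + 16*x^3 + 96*x^2 + 256*x + 256 = (x + 4)^4

Eigenvalues and multiplicities (the geometric multiplicity of λ is n − rank(A − λI), which equals the number of Jordan blocks for λ):
  λ = -4: algebraic multiplicity = 4, geometric multiplicity = 2

Determining the block sizes for each eigenvalue:
  λ = -4: with am = 4 and gm = 2, the partition is not yet determined (e.g. several partitions of 4 into 2 parts exist). Let N = A − (-4)·I. Computing rank(N^1) = 2, rank(N^2) = 1, rank(N^3) = 0; the number of blocks of size ≥ j is rank(N^{j−1}) − rank(N^j), giving [2, 1, 1]. So we have 1 block(s) of size 3, 1 block(s) of size 1 → block sizes [3, 1]

Assembling the blocks gives a Jordan form
J =
  [-4,  1,  0,  0]
  [ 0, -4,  1,  0]
  [ 0,  0, -4,  0]
  [ 0,  0,  0, -4]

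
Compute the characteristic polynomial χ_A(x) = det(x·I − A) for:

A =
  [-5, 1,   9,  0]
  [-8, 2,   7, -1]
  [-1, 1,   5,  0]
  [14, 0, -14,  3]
x^4 - 5*x^3 - 9*x^2 + 81*x - 108

Expanding det(x·I − A) (e.g. by cofactor expansion or by noting that A is similar to its Jordan form J, which has the same characteristic polynomial as A) gives
  χ_A(x) = x^4 - 5*x^3 - 9*x^2 + 81*x - 108
which factors as (x - 3)^3*(x + 4). The eigenvalues (with algebraic multiplicities) are λ = -4 with multiplicity 1, λ = 3 with multiplicity 3.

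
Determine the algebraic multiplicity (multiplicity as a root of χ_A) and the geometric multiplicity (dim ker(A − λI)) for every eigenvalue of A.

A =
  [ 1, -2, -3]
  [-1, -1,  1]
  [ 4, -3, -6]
λ = -2: alg = 3, geom = 1

Step 1 — factor the characteristic polynomial to read off the algebraic multiplicities:
  χ_A(x) = (x + 2)^3

Step 2 — compute geometric multiplicities via the rank-nullity identity g(λ) = n − rank(A − λI):
  rank(A − (-2)·I) = 2, so dim ker(A − (-2)·I) = n − 2 = 1

Summary:
  λ = -2: algebraic multiplicity = 3, geometric multiplicity = 1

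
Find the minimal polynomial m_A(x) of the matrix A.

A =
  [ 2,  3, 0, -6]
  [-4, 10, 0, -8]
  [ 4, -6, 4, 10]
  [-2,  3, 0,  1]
x^3 - 13*x^2 + 56*x - 80

The characteristic polynomial is χ_A(x) = (x - 5)*(x - 4)^3, so the eigenvalues are known. The minimal polynomial is
  m_A(x) = Π_λ (x − λ)^{k_λ}
where k_λ is the size of the *largest* Jordan block for λ (equivalently, the smallest k with (A − λI)^k v = 0 for every generalised eigenvector v of λ).

  λ = 4: largest Jordan block has size 2, contributing (x − 4)^2
  λ = 5: largest Jordan block has size 1, contributing (x − 5)

So m_A(x) = (x - 5)*(x - 4)^2 = x^3 - 13*x^2 + 56*x - 80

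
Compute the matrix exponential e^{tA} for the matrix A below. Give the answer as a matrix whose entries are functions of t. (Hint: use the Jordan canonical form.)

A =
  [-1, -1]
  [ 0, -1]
e^{tA} =
  [exp(-t), -t*exp(-t)]
  [0, exp(-t)]

Strategy: write A = P · J · P⁻¹ where J is a Jordan canonical form, so e^{tA} = P · e^{tJ} · P⁻¹, and e^{tJ} can be computed block-by-block.

A has Jordan form
J =
  [-1,  1]
  [ 0, -1]
(up to reordering of blocks).

Per-block formulas:
  For a 2×2 Jordan block J_2(-1): exp(t · J_2(-1)) = e^(-1t)·(I + t·N), where N is the 2×2 nilpotent shift.

After assembling e^{tJ} and conjugating by P, we get:

e^{tA} =
  [exp(-t), -t*exp(-t)]
  [0, exp(-t)]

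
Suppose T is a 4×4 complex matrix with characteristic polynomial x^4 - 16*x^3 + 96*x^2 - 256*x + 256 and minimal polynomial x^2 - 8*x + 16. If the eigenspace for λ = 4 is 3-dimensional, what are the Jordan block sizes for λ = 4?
Block sizes for λ = 4: [2, 1, 1]

Step 1 — from the characteristic polynomial, algebraic multiplicity of λ = 4 is 4. From dim ker(T − (4)·I) = 3, there are exactly 3 Jordan blocks for λ = 4.
Step 2 — from the minimal polynomial, the factor (x − 4)^2 tells us the largest block for λ = 4 has size 2.
Step 3 — with total size 4, 3 blocks, and largest block 2, the block sizes (in nonincreasing order) are [2, 1, 1].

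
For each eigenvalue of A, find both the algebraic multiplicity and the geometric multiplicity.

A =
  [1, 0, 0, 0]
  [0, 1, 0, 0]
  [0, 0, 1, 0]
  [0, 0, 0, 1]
λ = 1: alg = 4, geom = 4

Step 1 — factor the characteristic polynomial to read off the algebraic multiplicities:
  χ_A(x) = (x - 1)^4

Step 2 — compute geometric multiplicities via the rank-nullity identity g(λ) = n − rank(A − λI):
  rank(A − (1)·I) = 0, so dim ker(A − (1)·I) = n − 0 = 4

Summary:
  λ = 1: algebraic multiplicity = 4, geometric multiplicity = 4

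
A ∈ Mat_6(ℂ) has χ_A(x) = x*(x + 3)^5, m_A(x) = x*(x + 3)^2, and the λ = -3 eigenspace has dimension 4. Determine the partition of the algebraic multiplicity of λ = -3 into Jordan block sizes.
Block sizes for λ = -3: [2, 1, 1, 1]

Step 1 — from the characteristic polynomial, algebraic multiplicity of λ = -3 is 5. From dim ker(A − (-3)·I) = 4, there are exactly 4 Jordan blocks for λ = -3.
Step 2 — from the minimal polynomial, the factor (x + 3)^2 tells us the largest block for λ = -3 has size 2.
Step 3 — with total size 5, 4 blocks, and largest block 2, the block sizes (in nonincreasing order) are [2, 1, 1, 1].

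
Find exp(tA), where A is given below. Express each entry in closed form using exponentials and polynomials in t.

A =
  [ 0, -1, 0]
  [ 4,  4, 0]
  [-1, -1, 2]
e^{tA} =
  [-2*t*exp(2*t) + exp(2*t), -t*exp(2*t), 0]
  [4*t*exp(2*t), 2*t*exp(2*t) + exp(2*t), 0]
  [-t^2*exp(2*t) - t*exp(2*t), -t^2*exp(2*t)/2 - t*exp(2*t), exp(2*t)]

Strategy: write A = P · J · P⁻¹ where J is a Jordan canonical form, so e^{tA} = P · e^{tJ} · P⁻¹, and e^{tJ} can be computed block-by-block.

A has Jordan form
J =
  [2, 1, 0]
  [0, 2, 1]
  [0, 0, 2]
(up to reordering of blocks).

Per-block formulas:
  For a 3×3 Jordan block J_3(2): exp(t · J_3(2)) = e^(2t)·(I + t·N + (t^2/2)·N^2), where N is the 3×3 nilpotent shift.

After assembling e^{tJ} and conjugating by P, we get:

e^{tA} =
  [-2*t*exp(2*t) + exp(2*t), -t*exp(2*t), 0]
  [4*t*exp(2*t), 2*t*exp(2*t) + exp(2*t), 0]
  [-t^2*exp(2*t) - t*exp(2*t), -t^2*exp(2*t)/2 - t*exp(2*t), exp(2*t)]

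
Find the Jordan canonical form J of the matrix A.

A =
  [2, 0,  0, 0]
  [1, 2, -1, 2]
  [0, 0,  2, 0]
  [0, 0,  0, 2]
J_2(2) ⊕ J_1(2) ⊕ J_1(2)

The characteristic polynomial is
  det(x·I − A) = x^4 - 8*x^3 + 24*x^2 - 32*x + 16 = (x - 2)^4

Eigenvalues and multiplicities (the geometric multiplicity of λ is n − rank(A − λI), which equals the number of Jordan blocks for λ):
  λ = 2: algebraic multiplicity = 4, geometric multiplicity = 3

Determining the block sizes for each eigenvalue:
  λ = 2: 3 blocks summing to 4 forces exactly one block of size 2 and the rest size 1 → block sizes [2, 1, 1]

Assembling the blocks gives a Jordan form
J =
  [2, 1, 0, 0]
  [0, 2, 0, 0]
  [0, 0, 2, 0]
  [0, 0, 0, 2]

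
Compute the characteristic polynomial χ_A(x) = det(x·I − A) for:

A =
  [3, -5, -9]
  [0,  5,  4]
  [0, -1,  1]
x^3 - 9*x^2 + 27*x - 27

Expanding det(x·I − A) (e.g. by cofactor expansion or by noting that A is similar to its Jordan form J, which has the same characteristic polynomial as A) gives
  χ_A(x) = x^3 - 9*x^2 + 27*x - 27
which factors as (x - 3)^3. The eigenvalues (with algebraic multiplicities) are λ = 3 with multiplicity 3.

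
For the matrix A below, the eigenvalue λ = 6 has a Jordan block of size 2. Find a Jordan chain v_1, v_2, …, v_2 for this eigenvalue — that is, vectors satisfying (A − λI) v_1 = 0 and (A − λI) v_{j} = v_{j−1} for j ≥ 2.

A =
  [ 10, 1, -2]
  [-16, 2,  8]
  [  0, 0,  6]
A Jordan chain for λ = 6 of length 2:
v_1 = (4, -16, 0)ᵀ
v_2 = (1, 0, 0)ᵀ

Let N = A − (6)·I. We want v_2 with N^2 v_2 = 0 but N^1 v_2 ≠ 0; then v_{j-1} := N · v_j for j = 2, …, 2.

Pick v_2 = (1, 0, 0)ᵀ.
Then v_1 = N · v_2 = (4, -16, 0)ᵀ.

Sanity check: (A − (6)·I) v_1 = (0, 0, 0)ᵀ = 0. ✓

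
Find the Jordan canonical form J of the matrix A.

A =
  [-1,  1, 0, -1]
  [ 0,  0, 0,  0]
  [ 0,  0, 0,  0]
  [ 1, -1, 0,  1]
J_2(0) ⊕ J_1(0) ⊕ J_1(0)

The characteristic polynomial is
  det(x·I − A) = x^4

Eigenvalues and multiplicities (the geometric multiplicity of λ is n − rank(A − λI), which equals the number of Jordan blocks for λ):
  λ = 0: algebraic multiplicity = 4, geometric multiplicity = 3

Determining the block sizes for each eigenvalue:
  λ = 0: 3 blocks summing to 4 forces exactly one block of size 2 and the rest size 1 → block sizes [2, 1, 1]

Assembling the blocks gives a Jordan form
J =
  [0, 1, 0, 0]
  [0, 0, 0, 0]
  [0, 0, 0, 0]
  [0, 0, 0, 0]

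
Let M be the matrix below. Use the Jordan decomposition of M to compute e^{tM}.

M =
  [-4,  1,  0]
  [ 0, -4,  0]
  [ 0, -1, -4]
e^{tM} =
  [exp(-4*t), t*exp(-4*t), 0]
  [0, exp(-4*t), 0]
  [0, -t*exp(-4*t), exp(-4*t)]

Strategy: write M = P · J · P⁻¹ where J is a Jordan canonical form, so e^{tM} = P · e^{tJ} · P⁻¹, and e^{tJ} can be computed block-by-block.

M has Jordan form
J =
  [-4,  1,  0]
  [ 0, -4,  0]
  [ 0,  0, -4]
(up to reordering of blocks).

Per-block formulas:
  For a 1×1 block at λ = -4: exp(t · [-4]) = [e^(-4t)].
  For a 2×2 Jordan block J_2(-4): exp(t · J_2(-4)) = e^(-4t)·(I + t·N), where N is the 2×2 nilpotent shift.

After assembling e^{tJ} and conjugating by P, we get:

e^{tM} =
  [exp(-4*t), t*exp(-4*t), 0]
  [0, exp(-4*t), 0]
  [0, -t*exp(-4*t), exp(-4*t)]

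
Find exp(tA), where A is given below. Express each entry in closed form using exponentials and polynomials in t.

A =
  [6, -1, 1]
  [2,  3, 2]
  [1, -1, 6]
e^{tA} =
  [t*exp(5*t) + exp(5*t), -t*exp(5*t), t*exp(5*t)]
  [2*t*exp(5*t), -2*t*exp(5*t) + exp(5*t), 2*t*exp(5*t)]
  [t*exp(5*t), -t*exp(5*t), t*exp(5*t) + exp(5*t)]

Strategy: write A = P · J · P⁻¹ where J is a Jordan canonical form, so e^{tA} = P · e^{tJ} · P⁻¹, and e^{tJ} can be computed block-by-block.

A has Jordan form
J =
  [5, 1, 0]
  [0, 5, 0]
  [0, 0, 5]
(up to reordering of blocks).

Per-block formulas:
  For a 2×2 Jordan block J_2(5): exp(t · J_2(5)) = e^(5t)·(I + t·N), where N is the 2×2 nilpotent shift.
  For a 1×1 block at λ = 5: exp(t · [5]) = [e^(5t)].

After assembling e^{tJ} and conjugating by P, we get:

e^{tA} =
  [t*exp(5*t) + exp(5*t), -t*exp(5*t), t*exp(5*t)]
  [2*t*exp(5*t), -2*t*exp(5*t) + exp(5*t), 2*t*exp(5*t)]
  [t*exp(5*t), -t*exp(5*t), t*exp(5*t) + exp(5*t)]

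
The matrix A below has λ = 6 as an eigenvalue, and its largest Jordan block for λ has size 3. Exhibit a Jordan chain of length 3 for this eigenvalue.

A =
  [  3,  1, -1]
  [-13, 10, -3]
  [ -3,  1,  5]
A Jordan chain for λ = 6 of length 3:
v_1 = (-1, -4, -1)ᵀ
v_2 = (-3, -13, -3)ᵀ
v_3 = (1, 0, 0)ᵀ

Let N = A − (6)·I. We want v_3 with N^3 v_3 = 0 but N^2 v_3 ≠ 0; then v_{j-1} := N · v_j for j = 3, …, 2.

Pick v_3 = (1, 0, 0)ᵀ.
Then v_2 = N · v_3 = (-3, -13, -3)ᵀ.
Then v_1 = N · v_2 = (-1, -4, -1)ᵀ.

Sanity check: (A − (6)·I) v_1 = (0, 0, 0)ᵀ = 0. ✓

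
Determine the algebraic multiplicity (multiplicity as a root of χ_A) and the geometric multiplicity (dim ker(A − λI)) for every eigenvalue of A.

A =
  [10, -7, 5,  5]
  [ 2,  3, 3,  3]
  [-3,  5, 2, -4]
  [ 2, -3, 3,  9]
λ = 6: alg = 4, geom = 2

Step 1 — factor the characteristic polynomial to read off the algebraic multiplicities:
  χ_A(x) = (x - 6)^4

Step 2 — compute geometric multiplicities via the rank-nullity identity g(λ) = n − rank(A − λI):
  rank(A − (6)·I) = 2, so dim ker(A − (6)·I) = n − 2 = 2

Summary:
  λ = 6: algebraic multiplicity = 4, geometric multiplicity = 2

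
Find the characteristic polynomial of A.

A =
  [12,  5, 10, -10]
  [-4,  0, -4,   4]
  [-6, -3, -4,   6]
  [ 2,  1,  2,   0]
x^4 - 8*x^3 + 24*x^2 - 32*x + 16

Expanding det(x·I − A) (e.g. by cofactor expansion or by noting that A is similar to its Jordan form J, which has the same characteristic polynomial as A) gives
  χ_A(x) = x^4 - 8*x^3 + 24*x^2 - 32*x + 16
which factors as (x - 2)^4. The eigenvalues (with algebraic multiplicities) are λ = 2 with multiplicity 4.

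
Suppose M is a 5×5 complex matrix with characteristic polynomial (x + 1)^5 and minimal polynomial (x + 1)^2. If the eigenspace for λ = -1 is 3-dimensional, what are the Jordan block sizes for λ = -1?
Block sizes for λ = -1: [2, 2, 1]

Step 1 — from the characteristic polynomial, algebraic multiplicity of λ = -1 is 5. From dim ker(M − (-1)·I) = 3, there are exactly 3 Jordan blocks for λ = -1.
Step 2 — from the minimal polynomial, the factor (x + 1)^2 tells us the largest block for λ = -1 has size 2.
Step 3 — with total size 5, 3 blocks, and largest block 2, the block sizes (in nonincreasing order) are [2, 2, 1].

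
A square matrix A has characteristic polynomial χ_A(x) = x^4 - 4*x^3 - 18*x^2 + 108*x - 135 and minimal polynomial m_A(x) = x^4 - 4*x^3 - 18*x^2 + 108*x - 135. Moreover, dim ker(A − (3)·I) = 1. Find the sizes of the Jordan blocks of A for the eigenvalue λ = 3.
Block sizes for λ = 3: [3]

Step 1 — from the characteristic polynomial, algebraic multiplicity of λ = 3 is 3. From dim ker(A − (3)·I) = 1, there are exactly 1 Jordan blocks for λ = 3.
Step 2 — from the minimal polynomial, the factor (x − 3)^3 tells us the largest block for λ = 3 has size 3.
Step 3 — with total size 3, 1 blocks, and largest block 3, the block sizes (in nonincreasing order) are [3].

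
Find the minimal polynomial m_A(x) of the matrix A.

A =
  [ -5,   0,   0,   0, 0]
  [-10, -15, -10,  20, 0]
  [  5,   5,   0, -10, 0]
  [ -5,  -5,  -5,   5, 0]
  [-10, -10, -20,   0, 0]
x^2 + 5*x

The characteristic polynomial is χ_A(x) = x^2*(x + 5)^3, so the eigenvalues are known. The minimal polynomial is
  m_A(x) = Π_λ (x − λ)^{k_λ}
where k_λ is the size of the *largest* Jordan block for λ (equivalently, the smallest k with (A − λI)^k v = 0 for every generalised eigenvector v of λ).

  λ = -5: largest Jordan block has size 1, contributing (x + 5)
  λ = 0: largest Jordan block has size 1, contributing (x − 0)

So m_A(x) = x*(x + 5) = x^2 + 5*x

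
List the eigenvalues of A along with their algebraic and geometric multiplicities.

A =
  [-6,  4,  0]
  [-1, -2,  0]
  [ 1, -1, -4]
λ = -4: alg = 3, geom = 1

Step 1 — factor the characteristic polynomial to read off the algebraic multiplicities:
  χ_A(x) = (x + 4)^3

Step 2 — compute geometric multiplicities via the rank-nullity identity g(λ) = n − rank(A − λI):
  rank(A − (-4)·I) = 2, so dim ker(A − (-4)·I) = n − 2 = 1

Summary:
  λ = -4: algebraic multiplicity = 3, geometric multiplicity = 1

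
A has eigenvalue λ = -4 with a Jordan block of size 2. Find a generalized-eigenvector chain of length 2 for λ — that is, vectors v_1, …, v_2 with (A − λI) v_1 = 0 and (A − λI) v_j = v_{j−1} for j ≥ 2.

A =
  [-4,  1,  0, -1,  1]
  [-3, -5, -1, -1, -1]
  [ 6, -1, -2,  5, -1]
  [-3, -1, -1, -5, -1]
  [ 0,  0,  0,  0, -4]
A Jordan chain for λ = -4 of length 2:
v_1 = (0, -3, 6, -3, 0)ᵀ
v_2 = (1, 0, 0, 0, 0)ᵀ

Let N = A − (-4)·I. We want v_2 with N^2 v_2 = 0 but N^1 v_2 ≠ 0; then v_{j-1} := N · v_j for j = 2, …, 2.

Pick v_2 = (1, 0, 0, 0, 0)ᵀ.
Then v_1 = N · v_2 = (0, -3, 6, -3, 0)ᵀ.

Sanity check: (A − (-4)·I) v_1 = (0, 0, 0, 0, 0)ᵀ = 0. ✓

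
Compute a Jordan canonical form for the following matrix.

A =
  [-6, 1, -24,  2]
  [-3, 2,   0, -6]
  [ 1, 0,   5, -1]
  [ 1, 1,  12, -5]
J_2(-1) ⊕ J_2(-1)

The characteristic polynomial is
  det(x·I − A) = x^4 + 4*x^3 + 6*x^2 + 4*x + 1 = (x + 1)^4

Eigenvalues and multiplicities (the geometric multiplicity of λ is n − rank(A − λI), which equals the number of Jordan blocks for λ):
  λ = -1: algebraic multiplicity = 4, geometric multiplicity = 2

Determining the block sizes for each eigenvalue:
  λ = -1: with am = 4 and gm = 2, the partition is not yet determined (e.g. several partitions of 4 into 2 parts exist). Let N = A − (-1)·I. Computing rank(N^1) = 2, rank(N^2) = 0; the number of blocks of size ≥ j is rank(N^{j−1}) − rank(N^j), giving [2, 2]. So we have 2 block(s) of size 2 → block sizes [2, 2]

Assembling the blocks gives a Jordan form
J =
  [-1,  1,  0,  0]
  [ 0, -1,  0,  0]
  [ 0,  0, -1,  1]
  [ 0,  0,  0, -1]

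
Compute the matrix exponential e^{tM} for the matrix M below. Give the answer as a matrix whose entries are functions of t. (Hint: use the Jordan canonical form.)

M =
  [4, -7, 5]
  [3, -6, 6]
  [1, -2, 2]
e^{tM} =
  [4*t + 1, 2*t^2 - 7*t, -6*t^2 + 5*t]
  [3*t, 3*t^2/2 - 6*t + 1, -9*t^2/2 + 6*t]
  [t, t^2/2 - 2*t, -3*t^2/2 + 2*t + 1]

Strategy: write M = P · J · P⁻¹ where J is a Jordan canonical form, so e^{tM} = P · e^{tJ} · P⁻¹, and e^{tJ} can be computed block-by-block.

M has Jordan form
J =
  [0, 1, 0]
  [0, 0, 1]
  [0, 0, 0]
(up to reordering of blocks).

Per-block formulas:
  For a 3×3 Jordan block J_3(0): exp(t · J_3(0)) = e^(0t)·(I + t·N + (t^2/2)·N^2), where N is the 3×3 nilpotent shift.

After assembling e^{tJ} and conjugating by P, we get:

e^{tM} =
  [4*t + 1, 2*t^2 - 7*t, -6*t^2 + 5*t]
  [3*t, 3*t^2/2 - 6*t + 1, -9*t^2/2 + 6*t]
  [t, t^2/2 - 2*t, -3*t^2/2 + 2*t + 1]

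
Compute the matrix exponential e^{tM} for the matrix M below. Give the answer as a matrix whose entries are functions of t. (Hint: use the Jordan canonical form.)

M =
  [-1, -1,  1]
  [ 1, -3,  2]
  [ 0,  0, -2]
e^{tM} =
  [t*exp(-2*t) + exp(-2*t), -t*exp(-2*t), -t^2*exp(-2*t)/2 + t*exp(-2*t)]
  [t*exp(-2*t), -t*exp(-2*t) + exp(-2*t), -t^2*exp(-2*t)/2 + 2*t*exp(-2*t)]
  [0, 0, exp(-2*t)]

Strategy: write M = P · J · P⁻¹ where J is a Jordan canonical form, so e^{tM} = P · e^{tJ} · P⁻¹, and e^{tJ} can be computed block-by-block.

M has Jordan form
J =
  [-2,  1,  0]
  [ 0, -2,  1]
  [ 0,  0, -2]
(up to reordering of blocks).

Per-block formulas:
  For a 3×3 Jordan block J_3(-2): exp(t · J_3(-2)) = e^(-2t)·(I + t·N + (t^2/2)·N^2), where N is the 3×3 nilpotent shift.

After assembling e^{tJ} and conjugating by P, we get:

e^{tM} =
  [t*exp(-2*t) + exp(-2*t), -t*exp(-2*t), -t^2*exp(-2*t)/2 + t*exp(-2*t)]
  [t*exp(-2*t), -t*exp(-2*t) + exp(-2*t), -t^2*exp(-2*t)/2 + 2*t*exp(-2*t)]
  [0, 0, exp(-2*t)]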